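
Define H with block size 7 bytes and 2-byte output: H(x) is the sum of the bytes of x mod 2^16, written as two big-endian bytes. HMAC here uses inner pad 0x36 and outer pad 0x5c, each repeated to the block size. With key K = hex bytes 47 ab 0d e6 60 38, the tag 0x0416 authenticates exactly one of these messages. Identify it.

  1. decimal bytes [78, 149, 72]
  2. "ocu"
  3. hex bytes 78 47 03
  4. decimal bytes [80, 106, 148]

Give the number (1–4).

2

Key hex bytes 47 ab 0d e6 60 38 is 6 bytes ≤ B = 7; zero-pad to 7 bytes: K' = 47 ab 0d e6 60 38 00.
K' ⊕ ipad = 71 9d 3b d0 56 0e 36; K' ⊕ opad = 1b f7 51 ba 3c 64 5c.
m1: inner = H(71 9d 3b d0 56 0e 36 4e 95 48) = 03 de; tag = H(1b f7 51 ba 3c 64 5c 03 de) = 03fa
m2: inner = H(71 9d 3b d0 56 0e 36 6f 63 75) = 03 fa; tag = H(1b f7 51 ba 3c 64 5c 03 fa) = 0416 ← matches
m3: inner = H(71 9d 3b d0 56 0e 36 78 47 03) = 03 75; tag = H(1b f7 51 ba 3c 64 5c 03 75) = 0391
m4: inner = H(71 9d 3b d0 56 0e 36 50 6a 94) = 04 01; tag = H(1b f7 51 ba 3c 64 5c 04 01) = 031e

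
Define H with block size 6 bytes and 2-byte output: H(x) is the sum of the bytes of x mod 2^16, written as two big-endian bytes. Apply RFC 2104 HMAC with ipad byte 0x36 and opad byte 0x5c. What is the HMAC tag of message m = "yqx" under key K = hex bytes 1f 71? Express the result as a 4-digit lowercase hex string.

028c

Key hex bytes 1f 71 is 2 bytes ≤ B = 6; zero-pad to 6 bytes: K' = 1f 71 00 00 00 00.
K' ⊕ ipad = 29 47 36 36 36 36.  K' ⊕ opad = 43 2d 5c 5c 5c 5c.
Inner input = (K'⊕ipad) ∥ m = 29 47 36 36 36 36 ∥ 79 71 78.
Inner hash: sum = 41+71+54+54+54+54+121+113+120 = 682 → 02 aa.
Outer input = (K'⊕opad) ∥ inner = 43 2d 5c 5c 5c 5c ∥ 02 aa.
Outer hash (tag): sum = 67+45+92+92+92+92+2+170 = 652 → 02 8c.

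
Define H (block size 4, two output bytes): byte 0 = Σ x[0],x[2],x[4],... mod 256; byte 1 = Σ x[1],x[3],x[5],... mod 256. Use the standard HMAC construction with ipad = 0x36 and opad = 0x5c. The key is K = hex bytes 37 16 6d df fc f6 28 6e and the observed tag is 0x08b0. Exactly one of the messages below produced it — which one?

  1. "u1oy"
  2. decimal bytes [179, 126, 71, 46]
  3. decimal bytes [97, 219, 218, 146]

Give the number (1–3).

Key hex bytes 37 16 6d df fc f6 28 6e is 8 bytes > B = 4, so hash it first: H(key) = c8 59, then zero-pad to 4 bytes: K' = c8 59 00 00.
K' ⊕ ipad = fe 6f 36 36; K' ⊕ opad = 94 05 5c 5c.
m1: inner = H(fe 6f 36 36 75 31 6f 79) = 18 4f; tag = H(94 05 5c 5c 18 4f) = 08b0 ← matches
m2: inner = H(fe 6f 36 36 b3 7e 47 2e) = 2e 51; tag = H(94 05 5c 5c 2e 51) = 1eb2
m3: inner = H(fe 6f 36 36 61 db da 92) = 6f 12; tag = H(94 05 5c 5c 6f 12) = 5f73

1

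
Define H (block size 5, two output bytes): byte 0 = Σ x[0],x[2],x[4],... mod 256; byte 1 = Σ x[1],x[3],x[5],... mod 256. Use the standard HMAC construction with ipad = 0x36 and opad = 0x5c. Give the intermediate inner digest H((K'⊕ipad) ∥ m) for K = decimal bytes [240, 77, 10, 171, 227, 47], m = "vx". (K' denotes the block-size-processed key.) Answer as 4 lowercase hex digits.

cfbd

Key decimal bytes [240, 77, 10, 171, 227, 47] = f0 4d 0a ab e3 2f is 6 bytes > B = 5, so hash it first: H(key) = dd 27, then zero-pad to 5 bytes: K' = dd 27 00 00 00.
K' ⊕ ipad = eb 11 36 36 36.
Inner input = eb 11 36 36 36 ∥ 76 78.
Inner hash: even-index sum = 463 mod 256 = 207; odd-index sum = 189 mod 256 = 189 → cf bd.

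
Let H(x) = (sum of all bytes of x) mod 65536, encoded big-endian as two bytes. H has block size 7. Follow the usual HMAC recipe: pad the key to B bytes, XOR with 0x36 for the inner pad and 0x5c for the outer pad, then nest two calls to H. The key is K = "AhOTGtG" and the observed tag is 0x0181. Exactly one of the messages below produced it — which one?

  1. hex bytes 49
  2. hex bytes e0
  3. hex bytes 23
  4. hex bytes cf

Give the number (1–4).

Key "AhOTGtG" = 41 68 4f 54 47 74 47 is exactly B = 7 bytes: K' = 41 68 4f 54 47 74 47.
K' ⊕ ipad = 77 5e 79 62 71 42 71; K' ⊕ opad = 1d 34 13 08 1b 28 1b.
m1: inner = H(77 5e 79 62 71 42 71 49) = 03 1d; tag = H(1d 34 13 08 1b 28 1b 03 1d) = 00ea
m2: inner = H(77 5e 79 62 71 42 71 e0) = 03 b4; tag = H(1d 34 13 08 1b 28 1b 03 b4) = 0181 ← matches
m3: inner = H(77 5e 79 62 71 42 71 23) = 02 f7; tag = H(1d 34 13 08 1b 28 1b 02 f7) = 01c3
m4: inner = H(77 5e 79 62 71 42 71 cf) = 03 a3; tag = H(1d 34 13 08 1b 28 1b 03 a3) = 0170

2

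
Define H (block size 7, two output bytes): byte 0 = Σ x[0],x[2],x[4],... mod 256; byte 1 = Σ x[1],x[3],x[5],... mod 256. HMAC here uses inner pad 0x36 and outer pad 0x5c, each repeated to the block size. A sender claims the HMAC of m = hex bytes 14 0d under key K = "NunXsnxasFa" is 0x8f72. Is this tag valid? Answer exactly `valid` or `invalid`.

valid

Key "NunXsnxasFa" = 4e 75 6e 58 73 6e 78 61 73 46 61 is 11 bytes > B = 7, so hash it first: H(key) = 7b e2, then zero-pad to 7 bytes: K' = 7b e2 00 00 00 00 00.
K' ⊕ ipad = 4d d4 36 36 36 36 36; K' ⊕ opad = 27 be 5c 5c 5c 5c 5c.
Inner hash: even-index sum = 252 mod 256 = 252; odd-index sum = 340 mod 256 = 84 → fc 54.
Outer hash (recomputed tag): even-index sum = 399 mod 256 = 143; odd-index sum = 626 mod 256 = 114 → 8f 72.
Recomputed tag = 8f72; claimed = 8f72 → match.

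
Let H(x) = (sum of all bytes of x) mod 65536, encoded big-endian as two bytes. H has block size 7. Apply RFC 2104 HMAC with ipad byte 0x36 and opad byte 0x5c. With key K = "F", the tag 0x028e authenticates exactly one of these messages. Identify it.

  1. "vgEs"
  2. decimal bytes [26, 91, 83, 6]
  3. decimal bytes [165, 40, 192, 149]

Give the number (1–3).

Key "F" = 46 is 1 byte ≤ B = 7; zero-pad to 7 bytes: K' = 46 00 00 00 00 00 00.
K' ⊕ ipad = 70 36 36 36 36 36 36; K' ⊕ opad = 1a 5c 5c 5c 5c 5c 5c.
m1: inner = H(70 36 36 36 36 36 36 76 67 45 73) = 03 49; tag = H(1a 5c 5c 5c 5c 5c 5c 03 49) = 028e ← matches
m2: inner = H(70 36 36 36 36 36 36 1a 5b 53 06) = 02 82; tag = H(1a 5c 5c 5c 5c 5c 5c 02 82) = 02c6
m3: inner = H(70 36 36 36 36 36 36 a5 28 c0 95) = 03 d6; tag = H(1a 5c 5c 5c 5c 5c 5c 03 d6) = 031b

1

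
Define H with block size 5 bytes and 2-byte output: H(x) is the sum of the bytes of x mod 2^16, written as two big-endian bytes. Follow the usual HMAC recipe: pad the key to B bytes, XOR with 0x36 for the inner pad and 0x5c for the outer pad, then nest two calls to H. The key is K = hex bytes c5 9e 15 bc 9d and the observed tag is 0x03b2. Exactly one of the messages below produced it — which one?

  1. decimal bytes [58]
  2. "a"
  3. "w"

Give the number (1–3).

3

Key hex bytes c5 9e 15 bc 9d is exactly B = 5 bytes: K' = c5 9e 15 bc 9d.
K' ⊕ ipad = f3 a8 23 8a ab; K' ⊕ opad = 99 c2 49 e0 c1.
m1: inner = H(f3 a8 23 8a ab 3a) = 03 2d; tag = H(99 c2 49 e0 c1 03 2d) = 0375
m2: inner = H(f3 a8 23 8a ab 61) = 03 54; tag = H(99 c2 49 e0 c1 03 54) = 039c
m3: inner = H(f3 a8 23 8a ab 77) = 03 6a; tag = H(99 c2 49 e0 c1 03 6a) = 03b2 ← matches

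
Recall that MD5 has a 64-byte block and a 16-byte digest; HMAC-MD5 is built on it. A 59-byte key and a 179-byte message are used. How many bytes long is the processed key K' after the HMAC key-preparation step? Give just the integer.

64

Key is 59 ≤ 64 bytes, zero-padded: |K'| = 64.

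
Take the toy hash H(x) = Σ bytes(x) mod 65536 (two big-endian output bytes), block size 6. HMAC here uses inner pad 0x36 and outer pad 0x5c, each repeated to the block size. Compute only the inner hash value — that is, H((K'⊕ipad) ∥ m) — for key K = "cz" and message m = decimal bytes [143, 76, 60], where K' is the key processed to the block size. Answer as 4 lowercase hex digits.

0290

Key "cz" = 63 7a is 2 bytes ≤ B = 6; zero-pad to 6 bytes: K' = 63 7a 00 00 00 00.
K' ⊕ ipad = 55 4c 36 36 36 36.
Inner input = 55 4c 36 36 36 36 ∥ 8f 4c 3c.
Inner hash: sum = 85+76+54+54+54+54+143+76+60 = 656 → 02 90.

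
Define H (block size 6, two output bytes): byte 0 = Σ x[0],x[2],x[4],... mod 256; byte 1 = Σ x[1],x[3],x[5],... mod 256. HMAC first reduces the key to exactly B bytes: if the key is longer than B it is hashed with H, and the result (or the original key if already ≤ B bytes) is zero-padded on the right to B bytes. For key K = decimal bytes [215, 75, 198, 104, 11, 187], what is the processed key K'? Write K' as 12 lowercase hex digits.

d74bc6680bbb

Key decimal bytes [215, 75, 198, 104, 11, 187] = d7 4b c6 68 0b bb is exactly B = 6 bytes: K' = d7 4b c6 68 0b bb.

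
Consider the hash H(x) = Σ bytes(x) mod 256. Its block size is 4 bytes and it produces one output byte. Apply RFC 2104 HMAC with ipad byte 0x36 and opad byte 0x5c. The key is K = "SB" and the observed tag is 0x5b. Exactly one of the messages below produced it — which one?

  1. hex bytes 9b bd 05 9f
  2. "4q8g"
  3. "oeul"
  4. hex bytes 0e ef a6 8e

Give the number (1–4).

Key "SB" = 53 42 is 2 bytes ≤ B = 4; zero-pad to 4 bytes: K' = 53 42 00 00.
K' ⊕ ipad = 65 74 36 36; K' ⊕ opad = 0f 1e 5c 5c.
m1: inner = H(65 74 36 36 9b bd 05 9f) = 41; tag = H(0f 1e 5c 5c 41) = 26
m2: inner = H(65 74 36 36 34 71 38 67) = 89; tag = H(0f 1e 5c 5c 89) = 6e
m3: inner = H(65 74 36 36 6f 65 75 6c) = fa; tag = H(0f 1e 5c 5c fa) = df
m4: inner = H(65 74 36 36 0e ef a6 8e) = 76; tag = H(0f 1e 5c 5c 76) = 5b ← matches

4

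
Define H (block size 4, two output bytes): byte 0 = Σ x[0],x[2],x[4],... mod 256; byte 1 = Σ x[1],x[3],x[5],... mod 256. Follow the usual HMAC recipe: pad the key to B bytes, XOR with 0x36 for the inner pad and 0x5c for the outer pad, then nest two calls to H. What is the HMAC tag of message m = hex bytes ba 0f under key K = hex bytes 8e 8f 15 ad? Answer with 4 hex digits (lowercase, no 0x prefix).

b027

Key hex bytes 8e 8f 15 ad is exactly B = 4 bytes: K' = 8e 8f 15 ad.
K' ⊕ ipad = b8 b9 23 9b.  K' ⊕ opad = d2 d3 49 f1.
Inner input = (K'⊕ipad) ∥ m = b8 b9 23 9b ∥ ba 0f.
Inner hash: even-index sum = 405 mod 256 = 149; odd-index sum = 355 mod 256 = 99 → 95 63.
Outer input = (K'⊕opad) ∥ inner = d2 d3 49 f1 ∥ 95 63.
Outer hash (tag): even-index sum = 432 mod 256 = 176; odd-index sum = 551 mod 256 = 39 → b0 27.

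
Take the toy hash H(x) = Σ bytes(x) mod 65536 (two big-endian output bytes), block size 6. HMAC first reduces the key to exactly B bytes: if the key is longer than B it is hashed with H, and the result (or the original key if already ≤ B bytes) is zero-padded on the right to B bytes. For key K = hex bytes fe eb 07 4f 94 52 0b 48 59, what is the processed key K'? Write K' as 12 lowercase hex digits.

|K| = 9 > B = 6, so first hash the key.
H(K): sum = 254+235+7+79+148+82+11+72+89 = 977 → 03 d1.
Zero-pad H(K) = 03 d1 to 6 bytes: K' = 03 d1 00 00 00 00.

03d100000000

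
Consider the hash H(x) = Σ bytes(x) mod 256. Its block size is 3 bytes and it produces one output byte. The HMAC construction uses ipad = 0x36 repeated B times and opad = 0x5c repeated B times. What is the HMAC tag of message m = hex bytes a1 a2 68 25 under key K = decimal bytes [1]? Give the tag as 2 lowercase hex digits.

Key decimal bytes [1] = 01 is 1 byte ≤ B = 3; zero-pad to 3 bytes: K' = 01 00 00.
K' ⊕ ipad = 37 36 36.  K' ⊕ opad = 5d 5c 5c.
Inner input = (K'⊕ipad) ∥ m = 37 36 36 ∥ a1 a2 68 25.
Inner hash: sum = 55+54+54+161+162+104+37 = 627; mod 256 = 115 → 73.
Outer input = (K'⊕opad) ∥ inner = 5d 5c 5c ∥ 73.
Outer hash (tag): sum = 93+92+92+115 = 392; mod 256 = 136 → 88.

88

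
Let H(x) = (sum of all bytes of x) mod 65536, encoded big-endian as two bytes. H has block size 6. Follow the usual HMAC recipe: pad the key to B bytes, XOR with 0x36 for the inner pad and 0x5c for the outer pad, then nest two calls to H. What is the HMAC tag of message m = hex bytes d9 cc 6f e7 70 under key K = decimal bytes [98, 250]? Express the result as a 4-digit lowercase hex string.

Key decimal bytes [98, 250] = 62 fa is 2 bytes ≤ B = 6; zero-pad to 6 bytes: K' = 62 fa 00 00 00 00.
K' ⊕ ipad = 54 cc 36 36 36 36.  K' ⊕ opad = 3e a6 5c 5c 5c 5c.
Inner input = (K'⊕ipad) ∥ m = 54 cc 36 36 36 36 ∥ d9 cc 6f e7 70.
Inner hash: sum = 84+204+54+54+54+54+217+204+111+231+112 = 1379 → 05 63.
Outer input = (K'⊕opad) ∥ inner = 3e a6 5c 5c 5c 5c ∥ 05 63.
Outer hash (tag): sum = 62+166+92+92+92+92+5+99 = 700 → 02 bc.

02bc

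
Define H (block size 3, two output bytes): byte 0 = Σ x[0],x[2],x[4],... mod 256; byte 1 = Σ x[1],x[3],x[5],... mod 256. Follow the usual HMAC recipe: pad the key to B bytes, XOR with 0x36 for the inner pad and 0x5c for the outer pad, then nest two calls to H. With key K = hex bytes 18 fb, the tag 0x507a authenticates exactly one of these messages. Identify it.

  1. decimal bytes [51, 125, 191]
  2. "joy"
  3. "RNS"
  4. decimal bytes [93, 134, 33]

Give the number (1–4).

2

Key hex bytes 18 fb is 2 bytes ≤ B = 3; zero-pad to 3 bytes: K' = 18 fb 00.
K' ⊕ ipad = 2e cd 36; K' ⊕ opad = 44 a7 5c.
m1: inner = H(2e cd 36 33 7d bf) = e1 bf; tag = H(44 a7 5c e1 bf) = 5f88
m2: inner = H(2e cd 36 6a 6f 79) = d3 b0; tag = H(44 a7 5c d3 b0) = 507a ← matches
m3: inner = H(2e cd 36 52 4e 53) = b2 72; tag = H(44 a7 5c b2 72) = 1259
m4: inner = H(2e cd 36 5d 86 21) = ea 4b; tag = H(44 a7 5c ea 4b) = eb91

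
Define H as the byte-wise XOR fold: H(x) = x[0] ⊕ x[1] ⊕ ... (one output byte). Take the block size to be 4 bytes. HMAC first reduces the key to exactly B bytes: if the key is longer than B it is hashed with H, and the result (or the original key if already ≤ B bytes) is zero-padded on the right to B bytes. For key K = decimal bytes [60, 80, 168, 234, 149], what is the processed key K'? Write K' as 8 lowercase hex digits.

bb000000

|K| = 5 > B = 4, so first hash the key.
H(K): XOR 3c⊕50⊕a8⊕ea⊕95 = bb.
Zero-pad H(K) = bb to 4 bytes: K' = bb 00 00 00.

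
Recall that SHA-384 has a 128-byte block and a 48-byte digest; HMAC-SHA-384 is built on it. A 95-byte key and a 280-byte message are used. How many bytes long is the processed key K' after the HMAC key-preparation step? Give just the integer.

128

Key is 95 ≤ 128 bytes, zero-padded: |K'| = 128.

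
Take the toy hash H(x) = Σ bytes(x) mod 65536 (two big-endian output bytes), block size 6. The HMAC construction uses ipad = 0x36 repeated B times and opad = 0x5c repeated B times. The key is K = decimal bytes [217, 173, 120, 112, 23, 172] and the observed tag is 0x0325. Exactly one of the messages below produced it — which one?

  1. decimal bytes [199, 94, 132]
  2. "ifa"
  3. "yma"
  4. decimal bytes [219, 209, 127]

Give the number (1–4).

Key decimal bytes [217, 173, 120, 112, 23, 172] = d9 ad 78 70 17 ac is exactly B = 6 bytes: K' = d9 ad 78 70 17 ac.
K' ⊕ ipad = ef 9b 4e 46 21 9a; K' ⊕ opad = 85 f1 24 2c 4b f0.
m1: inner = H(ef 9b 4e 46 21 9a c7 5e 84) = 04 82; tag = H(85 f1 24 2c 4b f0 04 82) = 0387
m2: inner = H(ef 9b 4e 46 21 9a 69 66 61) = 04 09; tag = H(85 f1 24 2c 4b f0 04 09) = 030e
m3: inner = H(ef 9b 4e 46 21 9a 79 6d 61) = 04 20; tag = H(85 f1 24 2c 4b f0 04 20) = 0325 ← matches
m4: inner = H(ef 9b 4e 46 21 9a db d1 7f) = 05 04; tag = H(85 f1 24 2c 4b f0 05 04) = 030a

3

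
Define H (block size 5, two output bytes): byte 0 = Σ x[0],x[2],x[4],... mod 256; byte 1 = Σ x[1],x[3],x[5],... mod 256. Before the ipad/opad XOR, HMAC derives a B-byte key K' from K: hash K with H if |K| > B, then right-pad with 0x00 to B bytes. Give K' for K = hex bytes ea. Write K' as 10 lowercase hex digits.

ea00000000

Key hex bytes ea is 1 byte ≤ B = 5; zero-pad to 5 bytes: K' = ea 00 00 00 00.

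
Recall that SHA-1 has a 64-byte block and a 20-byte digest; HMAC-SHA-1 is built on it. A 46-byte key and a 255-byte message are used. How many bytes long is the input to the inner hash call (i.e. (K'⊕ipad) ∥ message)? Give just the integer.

319

Key is 46 ≤ 64 bytes, zero-padded: |K'| = 64.
Inner input = (K'⊕ipad) ∥ m → 64 + 255 = 319 bytes.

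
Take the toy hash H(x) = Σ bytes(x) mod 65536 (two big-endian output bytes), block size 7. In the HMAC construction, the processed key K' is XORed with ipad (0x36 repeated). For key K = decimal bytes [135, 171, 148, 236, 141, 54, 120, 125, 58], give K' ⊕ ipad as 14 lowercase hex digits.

32923636363636

Key decimal bytes [135, 171, 148, 236, 141, 54, 120, 125, 58] = 87 ab 94 ec 8d 36 78 7d 3a is 9 bytes > B = 7, so hash it first: H(key) = 04 a4, then zero-pad to 7 bytes: K' = 04 a4 00 00 00 00 00.
XOR each byte with 0x36: 04⊕36=32, a4⊕36=92, 00⊕36=36, 00⊕36=36, 00⊕36=36, 00⊕36=36, 00⊕36=36.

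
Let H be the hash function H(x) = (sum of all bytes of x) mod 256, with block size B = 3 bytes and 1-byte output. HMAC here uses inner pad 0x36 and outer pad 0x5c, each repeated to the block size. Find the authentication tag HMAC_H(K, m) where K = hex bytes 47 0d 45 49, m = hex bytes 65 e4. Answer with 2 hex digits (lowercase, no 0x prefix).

ff

Key hex bytes 47 0d 45 49 is 4 bytes > B = 3, so hash it first: H(key) = e2, then zero-pad to 3 bytes: K' = e2 00 00.
K' ⊕ ipad = d4 36 36.  K' ⊕ opad = be 5c 5c.
Inner input = (K'⊕ipad) ∥ m = d4 36 36 ∥ 65 e4.
Inner hash: sum = 212+54+54+101+228 = 649; mod 256 = 137 → 89.
Outer input = (K'⊕opad) ∥ inner = be 5c 5c ∥ 89.
Outer hash (tag): sum = 190+92+92+137 = 511; mod 256 = 255 → ff.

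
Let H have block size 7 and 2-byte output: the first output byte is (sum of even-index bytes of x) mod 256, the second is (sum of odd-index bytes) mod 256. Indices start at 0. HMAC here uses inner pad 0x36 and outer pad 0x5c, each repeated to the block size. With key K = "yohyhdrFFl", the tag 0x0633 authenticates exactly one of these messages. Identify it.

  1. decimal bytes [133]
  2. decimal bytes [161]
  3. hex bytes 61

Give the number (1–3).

Key "yohyhdrFFl" = 79 6f 68 79 68 64 72 46 46 6c is 10 bytes > B = 7, so hash it first: H(key) = 01 fe, then zero-pad to 7 bytes: K' = 01 fe 00 00 00 00 00.
K' ⊕ ipad = 37 c8 36 36 36 36 36; K' ⊕ opad = 5d a2 5c 5c 5c 5c 5c.
m1: inner = H(37 c8 36 36 36 36 36 85) = d9 b9; tag = H(5d a2 5c 5c 5c 5c 5c d9 b9) = 2a33
m2: inner = H(37 c8 36 36 36 36 36 a1) = d9 d5; tag = H(5d a2 5c 5c 5c 5c 5c d9 d5) = 4633
m3: inner = H(37 c8 36 36 36 36 36 61) = d9 95; tag = H(5d a2 5c 5c 5c 5c 5c d9 95) = 0633 ← matches

3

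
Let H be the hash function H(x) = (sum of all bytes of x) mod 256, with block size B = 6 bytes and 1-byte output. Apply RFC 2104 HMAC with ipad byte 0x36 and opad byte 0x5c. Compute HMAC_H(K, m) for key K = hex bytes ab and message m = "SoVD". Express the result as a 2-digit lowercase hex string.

Key hex bytes ab is 1 byte ≤ B = 6; zero-pad to 6 bytes: K' = ab 00 00 00 00 00.
K' ⊕ ipad = 9d 36 36 36 36 36.  K' ⊕ opad = f7 5c 5c 5c 5c 5c.
Inner input = (K'⊕ipad) ∥ m = 9d 36 36 36 36 36 ∥ 53 6f 56 44.
Inner hash: sum = 157+54+54+54+54+54+83+111+86+68 = 775; mod 256 = 7 → 07.
Outer input = (K'⊕opad) ∥ inner = f7 5c 5c 5c 5c 5c ∥ 07.
Outer hash (tag): sum = 247+92+92+92+92+92+7 = 714; mod 256 = 202 → ca.

ca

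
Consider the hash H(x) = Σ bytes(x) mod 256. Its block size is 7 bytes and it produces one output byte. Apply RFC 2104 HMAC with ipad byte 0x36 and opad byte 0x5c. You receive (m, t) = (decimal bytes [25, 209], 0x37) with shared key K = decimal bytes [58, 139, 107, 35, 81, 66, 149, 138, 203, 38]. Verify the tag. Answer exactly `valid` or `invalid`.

Key decimal bytes [58, 139, 107, 35, 81, 66, 149, 138, 203, 38] = 3a 8b 6b 23 51 42 95 8a cb 26 is 10 bytes > B = 7, so hash it first: H(key) = f6, then zero-pad to 7 bytes: K' = f6 00 00 00 00 00 00.
K' ⊕ ipad = c0 36 36 36 36 36 36; K' ⊕ opad = aa 5c 5c 5c 5c 5c 5c.
Inner hash: sum = 192+54+54+54+54+54+54+25+209 = 750; mod 256 = 238 → ee.
Outer hash (recomputed tag): sum = 170+92+92+92+92+92+92+238 = 960; mod 256 = 192 → c0.
Recomputed tag = c0; claimed = 37 → mismatch.

invalid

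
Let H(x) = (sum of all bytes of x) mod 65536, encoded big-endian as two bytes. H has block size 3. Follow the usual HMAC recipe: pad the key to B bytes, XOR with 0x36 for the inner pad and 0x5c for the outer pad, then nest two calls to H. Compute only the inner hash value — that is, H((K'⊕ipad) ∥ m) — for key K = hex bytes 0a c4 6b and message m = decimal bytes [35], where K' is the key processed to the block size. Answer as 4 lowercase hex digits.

Key hex bytes 0a c4 6b is exactly B = 3 bytes: K' = 0a c4 6b.
K' ⊕ ipad = 3c f2 5d.
Inner input = 3c f2 5d ∥ 23.
Inner hash: sum = 60+242+93+35 = 430 → 01 ae.

01ae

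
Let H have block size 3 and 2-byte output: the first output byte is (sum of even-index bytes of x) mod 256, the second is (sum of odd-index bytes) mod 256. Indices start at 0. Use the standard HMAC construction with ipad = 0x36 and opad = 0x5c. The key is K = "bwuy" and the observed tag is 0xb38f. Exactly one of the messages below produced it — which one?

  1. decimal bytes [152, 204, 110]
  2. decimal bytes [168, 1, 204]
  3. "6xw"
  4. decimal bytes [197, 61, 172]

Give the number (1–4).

1

Key "bwuy" = 62 77 75 79 is 4 bytes > B = 3, so hash it first: H(key) = d7 f0, then zero-pad to 3 bytes: K' = d7 f0 00.
K' ⊕ ipad = e1 c6 36; K' ⊕ opad = 8b ac 5c.
m1: inner = H(e1 c6 36 98 cc 6e) = e3 cc; tag = H(8b ac 5c e3 cc) = b38f ← matches
m2: inner = H(e1 c6 36 a8 01 cc) = 18 3a; tag = H(8b ac 5c 18 3a) = 21c4
m3: inner = H(e1 c6 36 36 78 77) = 8f 73; tag = H(8b ac 5c 8f 73) = 5a3b
m4: inner = H(e1 c6 36 c5 3d ac) = 54 37; tag = H(8b ac 5c 54 37) = 1e00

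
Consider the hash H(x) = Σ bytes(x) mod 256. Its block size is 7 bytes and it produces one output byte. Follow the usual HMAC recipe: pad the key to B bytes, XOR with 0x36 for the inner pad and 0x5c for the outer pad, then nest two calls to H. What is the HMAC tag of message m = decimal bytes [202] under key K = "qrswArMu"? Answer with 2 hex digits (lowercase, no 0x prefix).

Key "qrswArMu" = 71 72 73 77 41 72 4d 75 is 8 bytes > B = 7, so hash it first: H(key) = 42, then zero-pad to 7 bytes: K' = 42 00 00 00 00 00 00.
K' ⊕ ipad = 74 36 36 36 36 36 36.  K' ⊕ opad = 1e 5c 5c 5c 5c 5c 5c.
Inner input = (K'⊕ipad) ∥ m = 74 36 36 36 36 36 36 ∥ ca.
Inner hash: sum = 116+54+54+54+54+54+54+202 = 642; mod 256 = 130 → 82.
Outer input = (K'⊕opad) ∥ inner = 1e 5c 5c 5c 5c 5c 5c ∥ 82.
Outer hash (tag): sum = 30+92+92+92+92+92+92+130 = 712; mod 256 = 200 → c8.

c8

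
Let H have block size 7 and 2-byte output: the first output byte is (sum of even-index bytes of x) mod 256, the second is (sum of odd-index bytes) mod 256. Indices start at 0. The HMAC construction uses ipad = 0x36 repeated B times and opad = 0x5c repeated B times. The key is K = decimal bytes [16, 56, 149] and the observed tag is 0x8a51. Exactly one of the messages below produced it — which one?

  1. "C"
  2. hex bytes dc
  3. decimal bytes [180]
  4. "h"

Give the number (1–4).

Key decimal bytes [16, 56, 149] = 10 38 95 is 3 bytes ≤ B = 7; zero-pad to 7 bytes: K' = 10 38 95 00 00 00 00.
K' ⊕ ipad = 26 0e a3 36 36 36 36; K' ⊕ opad = 4c 64 c9 5c 5c 5c 5c.
m1: inner = H(26 0e a3 36 36 36 36 43) = 35 bd; tag = H(4c 64 c9 5c 5c 5c 5c 35 bd) = 8a51 ← matches
m2: inner = H(26 0e a3 36 36 36 36 dc) = 35 56; tag = H(4c 64 c9 5c 5c 5c 5c 35 56) = 2351
m3: inner = H(26 0e a3 36 36 36 36 b4) = 35 2e; tag = H(4c 64 c9 5c 5c 5c 5c 35 2e) = fb51
m4: inner = H(26 0e a3 36 36 36 36 68) = 35 e2; tag = H(4c 64 c9 5c 5c 5c 5c 35 e2) = af51

1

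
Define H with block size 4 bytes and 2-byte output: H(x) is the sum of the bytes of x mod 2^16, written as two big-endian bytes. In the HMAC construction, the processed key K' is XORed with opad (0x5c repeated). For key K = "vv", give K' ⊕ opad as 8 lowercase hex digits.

Key "vv" = 76 76 is 2 bytes ≤ B = 4; zero-pad to 4 bytes: K' = 76 76 00 00.
XOR each byte with 0x5c: 76⊕5c=2a, 76⊕5c=2a, 00⊕5c=5c, 00⊕5c=5c.

2a2a5c5c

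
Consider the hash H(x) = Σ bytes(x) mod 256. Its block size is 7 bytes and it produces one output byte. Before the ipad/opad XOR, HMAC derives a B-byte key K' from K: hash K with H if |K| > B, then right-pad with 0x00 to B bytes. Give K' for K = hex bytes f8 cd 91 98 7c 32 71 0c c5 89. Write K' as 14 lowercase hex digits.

67000000000000

|K| = 10 > B = 7, so first hash the key.
H(K): sum = 248+205+145+152+124+50+113+12+197+137 = 1383; mod 256 = 103 → 67.
Zero-pad H(K) = 67 to 7 bytes: K' = 67 00 00 00 00 00 00.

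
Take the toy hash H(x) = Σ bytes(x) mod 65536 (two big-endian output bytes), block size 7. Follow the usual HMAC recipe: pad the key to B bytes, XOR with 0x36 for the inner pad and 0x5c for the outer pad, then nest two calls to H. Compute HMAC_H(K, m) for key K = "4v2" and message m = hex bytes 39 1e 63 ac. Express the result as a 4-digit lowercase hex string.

02f6

Key "4v2" = 34 76 32 is 3 bytes ≤ B = 7; zero-pad to 7 bytes: K' = 34 76 32 00 00 00 00.
K' ⊕ ipad = 02 40 04 36 36 36 36.  K' ⊕ opad = 68 2a 6e 5c 5c 5c 5c.
Inner input = (K'⊕ipad) ∥ m = 02 40 04 36 36 36 36 ∥ 39 1e 63 ac.
Inner hash: sum = 2+64+4+54+54+54+54+57+30+99+172 = 644 → 02 84.
Outer input = (K'⊕opad) ∥ inner = 68 2a 6e 5c 5c 5c 5c ∥ 02 84.
Outer hash (tag): sum = 104+42+110+92+92+92+92+2+132 = 758 → 02 f6.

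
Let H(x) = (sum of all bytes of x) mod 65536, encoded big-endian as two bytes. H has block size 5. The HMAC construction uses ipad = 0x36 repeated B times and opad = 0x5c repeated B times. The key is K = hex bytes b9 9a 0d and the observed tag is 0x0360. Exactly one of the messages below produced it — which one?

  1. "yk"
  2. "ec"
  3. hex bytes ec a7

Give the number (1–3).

Key hex bytes b9 9a 0d is 3 bytes ≤ B = 5; zero-pad to 5 bytes: K' = b9 9a 0d 00 00.
K' ⊕ ipad = 8f ac 3b 36 36; K' ⊕ opad = e5 c6 51 5c 5c.
m1: inner = H(8f ac 3b 36 36 79 6b) = 02 c6; tag = H(e5 c6 51 5c 5c 02 c6) = 037c
m2: inner = H(8f ac 3b 36 36 65 63) = 02 aa; tag = H(e5 c6 51 5c 5c 02 aa) = 0360 ← matches
m3: inner = H(8f ac 3b 36 36 ec a7) = 03 75; tag = H(e5 c6 51 5c 5c 03 75) = 032c

2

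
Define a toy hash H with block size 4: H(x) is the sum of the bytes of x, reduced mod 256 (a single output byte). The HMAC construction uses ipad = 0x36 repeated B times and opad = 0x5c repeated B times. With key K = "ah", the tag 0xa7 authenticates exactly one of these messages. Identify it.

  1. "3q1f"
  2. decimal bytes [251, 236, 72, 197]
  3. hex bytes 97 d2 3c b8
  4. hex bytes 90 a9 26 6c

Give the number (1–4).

Key "ah" = 61 68 is 2 bytes ≤ B = 4; zero-pad to 4 bytes: K' = 61 68 00 00.
K' ⊕ ipad = 57 5e 36 36; K' ⊕ opad = 3d 34 5c 5c.
m1: inner = H(57 5e 36 36 33 71 31 66) = 5c; tag = H(3d 34 5c 5c 5c) = 85
m2: inner = H(57 5e 36 36 fb ec 48 c5) = 15; tag = H(3d 34 5c 5c 15) = 3e
m3: inner = H(57 5e 36 36 97 d2 3c b8) = 7e; tag = H(3d 34 5c 5c 7e) = a7 ← matches
m4: inner = H(57 5e 36 36 90 a9 26 6c) = ec; tag = H(3d 34 5c 5c ec) = 15

3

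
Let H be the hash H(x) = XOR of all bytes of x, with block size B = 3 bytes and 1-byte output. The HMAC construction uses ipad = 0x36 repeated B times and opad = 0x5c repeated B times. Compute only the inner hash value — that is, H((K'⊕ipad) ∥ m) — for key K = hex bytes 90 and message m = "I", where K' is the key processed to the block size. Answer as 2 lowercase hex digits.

Key hex bytes 90 is 1 byte ≤ B = 3; zero-pad to 3 bytes: K' = 90 00 00.
K' ⊕ ipad = a6 36 36.
Inner input = a6 36 36 ∥ 49.
Inner hash: XOR a6⊕36⊕36⊕49 = ef.

ef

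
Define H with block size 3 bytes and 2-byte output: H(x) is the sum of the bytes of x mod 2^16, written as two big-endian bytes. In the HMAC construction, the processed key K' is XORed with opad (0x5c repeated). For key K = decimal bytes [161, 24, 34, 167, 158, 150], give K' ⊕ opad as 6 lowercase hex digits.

Key decimal bytes [161, 24, 34, 167, 158, 150] = a1 18 22 a7 9e 96 is 6 bytes > B = 3, so hash it first: H(key) = 02 b6, then zero-pad to 3 bytes: K' = 02 b6 00.
XOR each byte with 0x5c: 02⊕5c=5e, b6⊕5c=ea, 00⊕5c=5c.

5eea5c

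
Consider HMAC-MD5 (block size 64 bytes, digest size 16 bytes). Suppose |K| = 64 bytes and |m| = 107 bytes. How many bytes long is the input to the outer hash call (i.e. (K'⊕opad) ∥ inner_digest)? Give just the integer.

Key is 64 ≤ 64 bytes, zero-padded: |K'| = 64.
Outer input = (K'⊕opad) ∥ H(inner) → 64 + 16 = 80 bytes.

80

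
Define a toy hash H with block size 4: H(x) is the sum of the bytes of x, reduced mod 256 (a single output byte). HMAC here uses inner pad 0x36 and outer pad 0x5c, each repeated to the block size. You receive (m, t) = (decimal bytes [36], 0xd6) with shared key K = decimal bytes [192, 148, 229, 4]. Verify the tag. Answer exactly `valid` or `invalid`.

invalid

Key decimal bytes [192, 148, 229, 4] = c0 94 e5 04 is exactly B = 4 bytes: K' = c0 94 e5 04.
K' ⊕ ipad = f6 a2 d3 32; K' ⊕ opad = 9c c8 b9 58.
Inner hash: sum = 246+162+211+50+36 = 705; mod 256 = 193 → c1.
Outer hash (recomputed tag): sum = 156+200+185+88+193 = 822; mod 256 = 54 → 36.
Recomputed tag = 36; claimed = d6 → mismatch.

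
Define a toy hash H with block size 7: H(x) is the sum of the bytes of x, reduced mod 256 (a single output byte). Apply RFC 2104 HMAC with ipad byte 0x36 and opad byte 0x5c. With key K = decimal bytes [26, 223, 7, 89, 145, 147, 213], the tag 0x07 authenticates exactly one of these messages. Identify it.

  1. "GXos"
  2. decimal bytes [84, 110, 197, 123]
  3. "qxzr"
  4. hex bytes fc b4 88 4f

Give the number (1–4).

Key decimal bytes [26, 223, 7, 89, 145, 147, 213] = 1a df 07 59 91 93 d5 is exactly B = 7 bytes: K' = 1a df 07 59 91 93 d5.
K' ⊕ ipad = 2c e9 31 6f a7 a5 e3; K' ⊕ opad = 46 83 5b 05 cd cf 89.
m1: inner = H(2c e9 31 6f a7 a5 e3 47 58 6f 73) = 65; tag = H(46 83 5b 05 cd cf 89 65) = b3
m2: inner = H(2c e9 31 6f a7 a5 e3 54 6e c5 7b) = e6; tag = H(46 83 5b 05 cd cf 89 e6) = 34
m3: inner = H(2c e9 31 6f a7 a5 e3 71 78 7a 72) = b9; tag = H(46 83 5b 05 cd cf 89 b9) = 07 ← matches
m4: inner = H(2c e9 31 6f a7 a5 e3 fc b4 88 4f) = 6b; tag = H(46 83 5b 05 cd cf 89 6b) = b9

3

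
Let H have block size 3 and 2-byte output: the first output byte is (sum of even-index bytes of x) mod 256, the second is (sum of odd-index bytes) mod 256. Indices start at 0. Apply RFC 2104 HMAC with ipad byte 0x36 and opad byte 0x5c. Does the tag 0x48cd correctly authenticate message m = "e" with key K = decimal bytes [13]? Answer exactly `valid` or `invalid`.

Key decimal bytes [13] = 0d is 1 byte ≤ B = 3; zero-pad to 3 bytes: K' = 0d 00 00.
K' ⊕ ipad = 3b 36 36; K' ⊕ opad = 51 5c 5c.
Inner hash: even-index sum = 113 mod 256 = 113; odd-index sum = 155 mod 256 = 155 → 71 9b.
Outer hash (recomputed tag): even-index sum = 328 mod 256 = 72; odd-index sum = 205 mod 256 = 205 → 48 cd.
Recomputed tag = 48cd; claimed = 48cd → match.

valid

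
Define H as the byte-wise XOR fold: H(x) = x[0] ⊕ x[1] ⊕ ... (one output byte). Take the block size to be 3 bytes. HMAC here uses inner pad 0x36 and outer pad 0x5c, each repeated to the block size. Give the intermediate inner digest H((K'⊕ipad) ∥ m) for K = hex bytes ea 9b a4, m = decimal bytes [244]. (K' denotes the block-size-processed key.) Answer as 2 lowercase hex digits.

17

Key hex bytes ea 9b a4 is exactly B = 3 bytes: K' = ea 9b a4.
K' ⊕ ipad = dc ad 92.
Inner input = dc ad 92 ∥ f4.
Inner hash: XOR dc⊕ad⊕92⊕f4 = 17.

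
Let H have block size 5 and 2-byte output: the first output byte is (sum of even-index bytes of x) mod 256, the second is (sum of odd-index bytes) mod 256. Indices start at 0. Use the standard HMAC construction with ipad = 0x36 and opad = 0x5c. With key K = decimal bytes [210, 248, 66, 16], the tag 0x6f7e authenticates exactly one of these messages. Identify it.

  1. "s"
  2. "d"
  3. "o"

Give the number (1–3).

Key decimal bytes [210, 248, 66, 16] = d2 f8 42 10 is 4 bytes ≤ B = 5; zero-pad to 5 bytes: K' = d2 f8 42 10 00.
K' ⊕ ipad = e4 ce 74 26 36; K' ⊕ opad = 8e a4 1e 4c 5c.
m1: inner = H(e4 ce 74 26 36 73) = 8e 67; tag = H(8e a4 1e 4c 5c 8e 67) = 6f7e ← matches
m2: inner = H(e4 ce 74 26 36 64) = 8e 58; tag = H(8e a4 1e 4c 5c 8e 58) = 607e
m3: inner = H(e4 ce 74 26 36 6f) = 8e 63; tag = H(8e a4 1e 4c 5c 8e 63) = 6b7e

1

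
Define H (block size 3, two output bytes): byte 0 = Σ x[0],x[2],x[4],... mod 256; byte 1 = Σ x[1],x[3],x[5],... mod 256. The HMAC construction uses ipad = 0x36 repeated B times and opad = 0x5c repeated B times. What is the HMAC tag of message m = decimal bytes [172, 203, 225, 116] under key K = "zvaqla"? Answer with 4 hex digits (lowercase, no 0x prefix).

Key "zvaqla" = 7a 76 61 71 6c 61 is 6 bytes > B = 3, so hash it first: H(key) = 47 48, then zero-pad to 3 bytes: K' = 47 48 00.
K' ⊕ ipad = 71 7e 36.  K' ⊕ opad = 1b 14 5c.
Inner input = (K'⊕ipad) ∥ m = 71 7e 36 ∥ ac cb e1 74.
Inner hash: even-index sum = 486 mod 256 = 230; odd-index sum = 523 mod 256 = 11 → e6 0b.
Outer input = (K'⊕opad) ∥ inner = 1b 14 5c ∥ e6 0b.
Outer hash (tag): even-index sum = 130 mod 256 = 130; odd-index sum = 250 mod 256 = 250 → 82 fa.

82fa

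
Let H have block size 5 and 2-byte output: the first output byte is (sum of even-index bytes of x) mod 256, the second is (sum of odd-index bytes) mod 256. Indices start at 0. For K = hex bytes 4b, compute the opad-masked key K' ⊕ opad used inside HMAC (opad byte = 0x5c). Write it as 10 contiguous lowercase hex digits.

175c5c5c5c

Key hex bytes 4b is 1 byte ≤ B = 5; zero-pad to 5 bytes: K' = 4b 00 00 00 00.
XOR each byte with 0x5c: 4b⊕5c=17, 00⊕5c=5c, 00⊕5c=5c, 00⊕5c=5c, 00⊕5c=5c.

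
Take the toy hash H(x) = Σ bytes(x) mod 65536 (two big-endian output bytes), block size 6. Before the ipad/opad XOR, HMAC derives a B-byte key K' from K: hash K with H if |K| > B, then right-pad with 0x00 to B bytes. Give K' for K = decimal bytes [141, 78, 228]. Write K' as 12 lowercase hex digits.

Key decimal bytes [141, 78, 228] = 8d 4e e4 is 3 bytes ≤ B = 6; zero-pad to 6 bytes: K' = 8d 4e e4 00 00 00.

8d4ee4000000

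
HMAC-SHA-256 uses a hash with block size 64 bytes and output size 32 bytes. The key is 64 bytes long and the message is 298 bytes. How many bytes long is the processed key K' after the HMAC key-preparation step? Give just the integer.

Key is 64 ≤ 64 bytes, zero-padded: |K'| = 64.

64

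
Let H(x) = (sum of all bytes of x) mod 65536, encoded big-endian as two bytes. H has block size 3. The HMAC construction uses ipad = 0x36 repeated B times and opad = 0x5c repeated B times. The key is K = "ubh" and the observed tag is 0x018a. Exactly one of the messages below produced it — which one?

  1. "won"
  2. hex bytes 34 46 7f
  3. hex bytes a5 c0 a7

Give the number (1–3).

Key "ubh" = 75 62 68 is exactly B = 3 bytes: K' = 75 62 68.
K' ⊕ ipad = 43 54 5e; K' ⊕ opad = 29 3e 34.
m1: inner = H(43 54 5e 77 6f 6e) = 02 49; tag = H(29 3e 34 02 49) = 00e6
m2: inner = H(43 54 5e 34 46 7f) = 01 ee; tag = H(29 3e 34 01 ee) = 018a ← matches
m3: inner = H(43 54 5e a5 c0 a7) = 03 01; tag = H(29 3e 34 03 01) = 009f

2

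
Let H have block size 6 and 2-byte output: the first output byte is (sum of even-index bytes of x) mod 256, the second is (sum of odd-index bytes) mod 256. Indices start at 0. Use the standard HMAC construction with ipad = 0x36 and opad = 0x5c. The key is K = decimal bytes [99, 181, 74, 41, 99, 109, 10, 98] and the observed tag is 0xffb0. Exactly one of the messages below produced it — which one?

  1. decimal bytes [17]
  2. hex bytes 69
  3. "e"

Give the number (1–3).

2

Key decimal bytes [99, 181, 74, 41, 99, 109, 10, 98] = 63 b5 4a 29 63 6d 0a 62 is 8 bytes > B = 6, so hash it first: H(key) = 1a ad, then zero-pad to 6 bytes: K' = 1a ad 00 00 00 00.
K' ⊕ ipad = 2c 9b 36 36 36 36; K' ⊕ opad = 46 f1 5c 5c 5c 5c.
m1: inner = H(2c 9b 36 36 36 36 11) = a9 07; tag = H(46 f1 5c 5c 5c 5c a9 07) = a7b0
m2: inner = H(2c 9b 36 36 36 36 69) = 01 07; tag = H(46 f1 5c 5c 5c 5c 01 07) = ffb0 ← matches
m3: inner = H(2c 9b 36 36 36 36 65) = fd 07; tag = H(46 f1 5c 5c 5c 5c fd 07) = fbb0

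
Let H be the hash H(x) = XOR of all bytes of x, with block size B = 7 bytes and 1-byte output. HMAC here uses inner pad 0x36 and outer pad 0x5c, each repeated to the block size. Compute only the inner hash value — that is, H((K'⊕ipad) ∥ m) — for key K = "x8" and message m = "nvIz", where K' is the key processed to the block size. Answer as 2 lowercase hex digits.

5d

Key "x8" = 78 38 is 2 bytes ≤ B = 7; zero-pad to 7 bytes: K' = 78 38 00 00 00 00 00.
K' ⊕ ipad = 4e 0e 36 36 36 36 36.
Inner input = 4e 0e 36 36 36 36 36 ∥ 6e 76 49 7a.
Inner hash: XOR 4e⊕0e⊕36⊕36⊕36⊕36⊕36⊕6e⊕76⊕49⊕7a = 5d.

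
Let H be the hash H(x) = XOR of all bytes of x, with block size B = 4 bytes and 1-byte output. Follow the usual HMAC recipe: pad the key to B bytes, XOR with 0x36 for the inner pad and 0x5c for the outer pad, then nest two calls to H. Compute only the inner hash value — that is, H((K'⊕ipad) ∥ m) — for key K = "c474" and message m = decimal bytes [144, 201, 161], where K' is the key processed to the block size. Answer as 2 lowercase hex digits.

Key "c474" = 63 34 37 34 is exactly B = 4 bytes: K' = 63 34 37 34.
K' ⊕ ipad = 55 02 01 02.
Inner input = 55 02 01 02 ∥ 90 c9 a1.
Inner hash: XOR 55⊕02⊕01⊕02⊕90⊕c9⊕a1 = ac.

ac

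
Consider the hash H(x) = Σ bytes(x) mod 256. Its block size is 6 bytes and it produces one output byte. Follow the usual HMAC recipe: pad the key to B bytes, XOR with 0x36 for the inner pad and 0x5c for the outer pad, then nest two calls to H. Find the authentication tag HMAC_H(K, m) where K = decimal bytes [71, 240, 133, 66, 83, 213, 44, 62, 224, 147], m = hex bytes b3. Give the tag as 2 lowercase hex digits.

Key decimal bytes [71, 240, 133, 66, 83, 213, 44, 62, 224, 147] = 47 f0 85 42 53 d5 2c 3e e0 93 is 10 bytes > B = 6, so hash it first: H(key) = 03, then zero-pad to 6 bytes: K' = 03 00 00 00 00 00.
K' ⊕ ipad = 35 36 36 36 36 36.  K' ⊕ opad = 5f 5c 5c 5c 5c 5c.
Inner input = (K'⊕ipad) ∥ m = 35 36 36 36 36 36 ∥ b3.
Inner hash: sum = 53+54+54+54+54+54+179 = 502; mod 256 = 246 → f6.
Outer input = (K'⊕opad) ∥ inner = 5f 5c 5c 5c 5c 5c ∥ f6.
Outer hash (tag): sum = 95+92+92+92+92+92+246 = 801; mod 256 = 33 → 21.

21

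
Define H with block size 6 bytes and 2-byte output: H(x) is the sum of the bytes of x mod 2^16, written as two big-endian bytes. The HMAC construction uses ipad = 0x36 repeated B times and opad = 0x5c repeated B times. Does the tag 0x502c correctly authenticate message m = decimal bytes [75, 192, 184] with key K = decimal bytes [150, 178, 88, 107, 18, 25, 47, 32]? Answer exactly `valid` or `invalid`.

Key decimal bytes [150, 178, 88, 107, 18, 25, 47, 32] = 96 b2 58 6b 12 19 2f 20 is 8 bytes > B = 6, so hash it first: H(key) = 02 85, then zero-pad to 6 bytes: K' = 02 85 00 00 00 00.
K' ⊕ ipad = 34 b3 36 36 36 36; K' ⊕ opad = 5e d9 5c 5c 5c 5c.
Inner hash: sum = 52+179+54+54+54+54+75+192+184 = 898 → 03 82.
Outer hash (recomputed tag): sum = 94+217+92+92+92+92+3+130 = 812 → 03 2c.
Recomputed tag = 032c; claimed = 502c → mismatch.

invalid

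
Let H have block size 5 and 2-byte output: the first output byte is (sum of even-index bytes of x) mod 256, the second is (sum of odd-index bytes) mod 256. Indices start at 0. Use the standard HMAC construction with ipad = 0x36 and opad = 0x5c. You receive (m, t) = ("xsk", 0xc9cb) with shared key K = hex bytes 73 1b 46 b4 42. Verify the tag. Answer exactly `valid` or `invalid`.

invalid

Key hex bytes 73 1b 46 b4 42 is exactly B = 5 bytes: K' = 73 1b 46 b4 42.
K' ⊕ ipad = 45 2d 70 82 74; K' ⊕ opad = 2f 47 1a e8 1e.
Inner hash: even-index sum = 412 mod 256 = 156; odd-index sum = 402 mod 256 = 146 → 9c 92.
Outer hash (recomputed tag): even-index sum = 249 mod 256 = 249; odd-index sum = 459 mod 256 = 203 → f9 cb.
Recomputed tag = f9cb; claimed = c9cb → mismatch.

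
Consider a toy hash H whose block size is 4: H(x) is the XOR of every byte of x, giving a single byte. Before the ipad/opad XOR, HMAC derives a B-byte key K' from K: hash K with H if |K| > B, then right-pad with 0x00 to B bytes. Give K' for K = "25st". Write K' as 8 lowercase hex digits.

Key "25st" = 32 35 73 74 is exactly B = 4 bytes: K' = 32 35 73 74.

32357374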